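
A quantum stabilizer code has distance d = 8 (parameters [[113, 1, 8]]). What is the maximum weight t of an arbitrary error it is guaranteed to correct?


Code parameters: [[113, 1, 8]], distance d = 8.
Number of correctable errors = floor((d-1)/2)
= floor((8 - 1)/2)
= floor(7/2)
= 3

3


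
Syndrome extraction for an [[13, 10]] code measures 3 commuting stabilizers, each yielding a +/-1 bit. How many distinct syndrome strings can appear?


Each stabilizer generator gives a binary (+1 or -1) measurement outcome.
With 3 independent generators:
Total syndromes = 2^3
= 8

8


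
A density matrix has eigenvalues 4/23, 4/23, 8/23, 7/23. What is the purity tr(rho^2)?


tr(rho^2) = sum of eigenvalues squared
= (4/23)^2 + (4/23)^2 + (8/23)^2 + (7/23)^2
= (16 + 16 + 64 + 49) / 529
= 145/529
= 0.2741

0.2741


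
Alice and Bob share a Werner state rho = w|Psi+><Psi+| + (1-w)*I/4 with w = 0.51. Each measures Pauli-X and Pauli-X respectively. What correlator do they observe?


|Psi+> = (|01> + |10>)/sqrt(2)
For the pure Bell state, <X_A X_B> = +1 (Bell-state Pauli correlator).
The maximally-mixed part I/4 has tr(I/4 * P tensor P) = 0 for any traceless Pauli P.
So <X_A X_B>_rho = w * (+1) + (1 - w) * 0
= 0.51 * (+1)
= 0.5100

0.5100


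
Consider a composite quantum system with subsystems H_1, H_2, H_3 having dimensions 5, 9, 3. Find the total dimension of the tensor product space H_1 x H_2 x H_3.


dim(H_1 x H_2 x H_3) = 5 * 9 * 3
= 45 * 3
= 135

135


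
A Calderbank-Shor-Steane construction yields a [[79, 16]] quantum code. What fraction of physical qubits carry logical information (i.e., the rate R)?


Code rate R = k/n
= 16/79
= 0.2025

0.2025


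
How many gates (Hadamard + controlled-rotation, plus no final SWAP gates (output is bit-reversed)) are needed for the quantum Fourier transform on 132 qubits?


Hadamard gates: 132
Controlled rotations: n*(n-1)/2 = 132*131/2 = 8646
SWAP gates: 0 (omitted)
Total = 132 + 8646
= 8778

8778


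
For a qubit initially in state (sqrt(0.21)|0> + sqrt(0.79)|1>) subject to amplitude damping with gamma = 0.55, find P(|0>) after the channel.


For amplitude damping with parameter gamma on state sqrt(a)|0> + sqrt(b)|1>:
alpha^2 = 0.21, beta^2 = 0.79
P(|0>) = alpha^2 + gamma * beta^2
= 0.21 + 0.55 * 0.79
= 0.21 + 0.4345
= 0.6445

0.6445


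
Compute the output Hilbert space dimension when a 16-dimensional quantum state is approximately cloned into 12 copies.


Output space = H^(tensor 12) where dim(H) = 16
dim = 16^12
= 256 (after 2 factors)
= 4096 (after 3 factors)
= 65536 (after 4 factors)
= 1048576 (after 5 factors)
= 16777216 (after 6 factors)
= 268435456 (after 7 factors)
= 4294967296 (after 8 factors)
= 68719476736 (after 9 factors)
= 1099511627776 (after 10 factors)
= 17592186044416 (after 11 factors)
= 281474976710656 (after 12 factors)
= 281474976710656

281474976710656


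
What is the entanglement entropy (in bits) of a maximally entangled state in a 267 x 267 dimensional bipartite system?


For a maximally entangled state in d x d:
S = log2(d) = log2(267)
= 8.0607

8.0607


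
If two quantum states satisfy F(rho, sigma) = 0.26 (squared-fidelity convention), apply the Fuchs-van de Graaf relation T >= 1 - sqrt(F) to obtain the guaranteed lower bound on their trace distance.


Fuchs-van de Graaf (squared-fidelity convention): 1 - sqrt(F) <= T <= sqrt(1 - F).
Lower bound: T >= 1 - sqrt(F)
sqrt(F) = sqrt(0.26) = 0.5099
T >= 1 - 0.5099
T >= 0.4901

0.4901


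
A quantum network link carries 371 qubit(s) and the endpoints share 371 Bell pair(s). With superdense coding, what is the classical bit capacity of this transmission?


Superdense coding allows 2 classical bits per shared entangled pair.
371 pair(s) -> 2 * 371 = 742 classical bits

742


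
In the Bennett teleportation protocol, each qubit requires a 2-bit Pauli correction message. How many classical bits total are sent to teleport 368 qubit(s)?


Quantum teleportation requires 2 classical bits per qubit teleported.
368 qubit(s) -> 2 * 368 = 736 classical bits

736


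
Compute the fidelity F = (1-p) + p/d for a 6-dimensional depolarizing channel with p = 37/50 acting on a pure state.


F = (1-p) + p/d
= (1 - 0.7400) + 0.7400/6
= 0.2600 + 0.1233
= 0.3833

0.3833


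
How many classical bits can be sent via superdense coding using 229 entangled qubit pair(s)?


Superdense coding allows 2 classical bits per shared entangled pair.
229 pair(s) -> 2 * 229 = 458 classical bits

458


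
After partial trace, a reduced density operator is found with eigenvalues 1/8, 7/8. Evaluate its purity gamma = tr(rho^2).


tr(rho^2) = sum of eigenvalues squared
= (1/8)^2 + (7/8)^2
= (1 + 49) / 64
= 50/64
= 0.7812

0.7812


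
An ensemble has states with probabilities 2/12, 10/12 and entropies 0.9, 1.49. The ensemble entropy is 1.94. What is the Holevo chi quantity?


chi = S(rho) - sum_i p_i * S(rho_i)
Weighted entropy = 2/12 * 0.9 + 10/12 * 1.49
= 1.3917
chi = 1.94 - 1.3917
= 0.5483

0.5483


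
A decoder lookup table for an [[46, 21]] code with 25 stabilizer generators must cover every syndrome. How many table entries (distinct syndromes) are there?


Each stabilizer generator gives a binary (+1 or -1) measurement outcome.
With 25 independent generators:
Total syndromes = 2^25
= 33554432

33554432


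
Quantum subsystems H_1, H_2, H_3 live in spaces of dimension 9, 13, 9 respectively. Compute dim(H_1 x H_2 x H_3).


dim(H_1 x H_2 x H_3) = 9 * 13 * 9
= 117 * 9
= 1053

1053


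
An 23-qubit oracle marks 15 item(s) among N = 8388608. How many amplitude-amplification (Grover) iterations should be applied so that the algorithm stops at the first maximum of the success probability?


After j Grover iterations the success probability is P(j) = sin^2((2j+1)*theta), where sin(theta) = sqrt(k/N).
N = 2^23 = 8388608, k = 15
sin(theta) = sqrt(k/N) = 0.001337213275
theta = arcsin(sqrt(k/N)) = 0.001337213674 rad
P(j) reaches its first maximum when (2j+1)*theta is as close as possible to pi/2, i.e. j = round(pi/(4*theta) - 1/2).
pi/(4*theta) - 1/2 = 586.8393
(For comparison, the common estimate pi/4 * sqrt(N/k) = 587.3395; the exact maximiser is used here.)
Optimal iterations = 587

587


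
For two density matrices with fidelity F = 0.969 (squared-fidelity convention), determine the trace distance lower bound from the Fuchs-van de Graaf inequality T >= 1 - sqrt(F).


Fuchs-van de Graaf (squared-fidelity convention): 1 - sqrt(F) <= T <= sqrt(1 - F).
Lower bound: T >= 1 - sqrt(F)
sqrt(F) = sqrt(0.969) = 0.9844
T >= 1 - 0.9844
T >= 0.0156

0.0156


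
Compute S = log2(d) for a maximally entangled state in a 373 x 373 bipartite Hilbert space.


For a maximally entangled state in d x d:
S = log2(d) = log2(373)
= 8.5430

8.5430


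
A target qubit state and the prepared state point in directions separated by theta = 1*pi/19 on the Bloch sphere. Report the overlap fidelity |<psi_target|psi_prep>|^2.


For states separated by angle theta on Bloch sphere:
F = cos^2(theta/2)
theta = 1*pi/19 = 0.1653
theta/2 = 0.0827
cos(theta/2) = 0.9966
F = 0.9932

0.9932


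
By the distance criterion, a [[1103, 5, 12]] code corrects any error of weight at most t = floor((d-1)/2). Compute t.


Code parameters: [[1103, 5, 12]], distance d = 12.
Number of correctable errors = floor((d-1)/2)
= floor((12 - 1)/2)
= floor(11/2)
= 5

5


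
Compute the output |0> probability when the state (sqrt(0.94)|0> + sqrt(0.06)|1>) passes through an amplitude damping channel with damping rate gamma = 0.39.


For amplitude damping with parameter gamma on state sqrt(a)|0> + sqrt(b)|1>:
alpha^2 = 0.94, beta^2 = 0.06
P(|0>) = alpha^2 + gamma * beta^2
= 0.94 + 0.39 * 0.06
= 0.94 + 0.0234
= 0.9634

0.9634


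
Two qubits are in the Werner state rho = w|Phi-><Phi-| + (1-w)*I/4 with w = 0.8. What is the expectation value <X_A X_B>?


|Phi-> = (|00> - |11>)/sqrt(2)
For the pure Bell state, <X_A X_B> = -1 (Bell-state Pauli correlator).
The maximally-mixed part I/4 has tr(I/4 * P tensor P) = 0 for any traceless Pauli P.
So <X_A X_B>_rho = w * (-1) + (1 - w) * 0
= 0.8 * (-1)
= -0.8000

-0.8000


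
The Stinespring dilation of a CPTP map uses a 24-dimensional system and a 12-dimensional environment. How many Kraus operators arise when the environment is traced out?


Tracing out the environment in an orthonormal basis {|i>_E} gives Kraus operators K_i = <i|_E U |0>_E.
Number of Kraus operators = dim(H_env) = d_env
= 12

12


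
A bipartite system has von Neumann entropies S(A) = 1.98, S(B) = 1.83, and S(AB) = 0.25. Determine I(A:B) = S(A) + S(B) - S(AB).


I(A:B) = S(A) + S(B) - S(AB)
= 1.98 + 1.83 - 0.25
= 3.5600

3.5600


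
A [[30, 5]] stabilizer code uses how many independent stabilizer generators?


For an [[n,k]] stabilizer code:
Number of stabilizer generators = n - k
= 30 - 5
= 25

25


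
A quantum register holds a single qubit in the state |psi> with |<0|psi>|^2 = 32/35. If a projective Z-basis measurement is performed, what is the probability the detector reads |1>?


|alpha|^2 = 32/35 = 0.9143
|beta|^2 = 1 - 32/35 = 3/35 = 0.0857
P(|1>) = |beta|^2 = 0.0857

0.0857


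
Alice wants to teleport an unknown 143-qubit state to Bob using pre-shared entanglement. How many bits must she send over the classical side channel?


Quantum teleportation requires 2 classical bits per qubit teleported.
143 qubit(s) -> 2 * 143 = 286 classical bits

286


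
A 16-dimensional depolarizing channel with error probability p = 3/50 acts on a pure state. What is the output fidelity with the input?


F = (1-p) + p/d
= (1 - 0.0600) + 0.0600/16
= 0.9400 + 0.0037
= 0.9437

0.9437


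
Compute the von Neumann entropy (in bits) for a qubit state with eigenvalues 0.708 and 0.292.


S = -p*log2(p) - (1-p)*log2(1-p)
p = 0.7080, 1-p = 0.2920
= -0.7080 * log2(0.7080) - 0.2920 * log2(0.2920)
= -(-0.3527) - (-0.5186)
= 0.8713

0.8713


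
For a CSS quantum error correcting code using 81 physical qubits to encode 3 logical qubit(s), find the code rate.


Code rate R = k/n
= 3/81
= 0.0370

0.0370


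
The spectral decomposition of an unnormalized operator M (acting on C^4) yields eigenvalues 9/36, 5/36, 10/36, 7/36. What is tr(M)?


tr(M) = sum of eigenvalues
= 9/36 + 5/36 + 10/36 + 7/36
= 31/36
= 0.8611

0.8611


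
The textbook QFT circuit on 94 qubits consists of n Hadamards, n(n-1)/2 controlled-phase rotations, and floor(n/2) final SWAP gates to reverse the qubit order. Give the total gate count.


Hadamard gates: 94
Controlled rotations: n*(n-1)/2 = 94*93/2 = 4371
SWAP gates: floor(n/2) = floor(94/2) = 47
Total = 94 + 4371 + 47
= 4512

4512


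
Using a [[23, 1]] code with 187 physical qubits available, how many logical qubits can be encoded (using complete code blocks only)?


Each code block uses 23 physical qubits for 1 logical qubit(s).
Number of complete blocks = floor(187 / 23) = 8
Logical qubits = 8 * 1
= 8

8


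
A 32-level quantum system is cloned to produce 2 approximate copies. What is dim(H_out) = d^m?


Output space = H^(tensor 2) where dim(H) = 32
dim = 32^2
= 1024

1024


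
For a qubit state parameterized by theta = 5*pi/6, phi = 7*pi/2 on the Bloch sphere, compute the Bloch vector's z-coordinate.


theta = 2.6180, phi = 10.9956
r_z = cos(theta) = -0.8660

-0.8660


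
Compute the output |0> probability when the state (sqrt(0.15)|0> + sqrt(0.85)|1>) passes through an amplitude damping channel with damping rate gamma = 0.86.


For amplitude damping with parameter gamma on state sqrt(a)|0> + sqrt(b)|1>:
alpha^2 = 0.15, beta^2 = 0.85
P(|0>) = alpha^2 + gamma * beta^2
= 0.15 + 0.86 * 0.85
= 0.15 + 0.7310
= 0.8810

0.8810


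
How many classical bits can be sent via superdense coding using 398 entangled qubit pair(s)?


Superdense coding allows 2 classical bits per shared entangled pair.
398 pair(s) -> 2 * 398 = 796 classical bits

796


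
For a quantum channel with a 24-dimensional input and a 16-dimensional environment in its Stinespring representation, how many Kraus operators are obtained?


Tracing out the environment in an orthonormal basis {|i>_E} gives Kraus operators K_i = <i|_E U |0>_E.
Number of Kraus operators = dim(H_env) = d_env
= 16

16


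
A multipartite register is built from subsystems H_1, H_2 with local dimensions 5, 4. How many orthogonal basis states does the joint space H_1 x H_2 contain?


dim(H_1 x H_2) = 5 * 4
= 20

20


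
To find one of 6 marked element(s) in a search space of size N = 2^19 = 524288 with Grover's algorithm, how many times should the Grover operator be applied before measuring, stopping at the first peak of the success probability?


After j Grover iterations the success probability is P(j) = sin^2((2j+1)*theta), where sin(theta) = sqrt(k/N).
N = 2^19 = 524288, k = 6
sin(theta) = sqrt(k/N) = 0.003382911734
theta = arcsin(sqrt(k/N)) = 0.003382918186 rad
P(j) reaches its first maximum when (2j+1)*theta is as close as possible to pi/2, i.e. j = round(pi/(4*theta) - 1/2).
pi/(4*theta) - 1/2 = 231.6659
(For comparison, the common estimate pi/4 * sqrt(N/k) = 232.1663; the exact maximiser is used here.)
Optimal iterations = 232

232


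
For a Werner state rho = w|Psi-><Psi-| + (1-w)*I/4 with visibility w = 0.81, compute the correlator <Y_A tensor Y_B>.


|Psi-> = (|01> - |10>)/sqrt(2)
For the pure Bell state, <Y_A Y_B> = -1 (Bell-state Pauli correlator).
The maximally-mixed part I/4 has tr(I/4 * P tensor P) = 0 for any traceless Pauli P.
So <Y_A Y_B>_rho = w * (-1) + (1 - w) * 0
= 0.81 * (-1)
= -0.8100

-0.8100


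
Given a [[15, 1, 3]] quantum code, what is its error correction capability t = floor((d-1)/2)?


Code parameters: [[15, 1, 3]], distance d = 3.
Number of correctable errors = floor((d-1)/2)
= floor((3 - 1)/2)
= floor(2/2)
= 1

1


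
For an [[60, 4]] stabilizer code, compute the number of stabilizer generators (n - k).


For an [[n,k]] stabilizer code:
Number of stabilizer generators = n - k
= 60 - 4
= 56

56


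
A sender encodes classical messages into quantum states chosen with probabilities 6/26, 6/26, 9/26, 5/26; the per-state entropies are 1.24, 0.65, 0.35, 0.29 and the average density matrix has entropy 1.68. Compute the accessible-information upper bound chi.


chi = S(rho) - sum_i p_i * S(rho_i)
Weighted entropy = 6/26 * 1.24 + 6/26 * 0.65 + 9/26 * 0.35 + 5/26 * 0.29
= 0.6131
chi = 1.68 - 0.6131
= 1.0669

1.0669


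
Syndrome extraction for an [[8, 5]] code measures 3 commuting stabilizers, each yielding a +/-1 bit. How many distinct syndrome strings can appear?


Each stabilizer generator gives a binary (+1 or -1) measurement outcome.
With 3 independent generators:
Total syndromes = 2^3
= 8

8


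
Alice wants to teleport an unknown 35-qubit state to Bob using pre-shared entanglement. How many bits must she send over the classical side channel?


Quantum teleportation requires 2 classical bits per qubit teleported.
35 qubit(s) -> 2 * 35 = 70 classical bits

70


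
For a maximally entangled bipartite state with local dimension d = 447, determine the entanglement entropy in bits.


For a maximally entangled state in d x d:
S = log2(d) = log2(447)
= 8.8041

8.8041


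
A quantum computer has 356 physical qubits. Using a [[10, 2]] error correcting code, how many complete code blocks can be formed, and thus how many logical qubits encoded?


Each code block uses 10 physical qubits for 2 logical qubit(s).
Number of complete blocks = floor(356 / 10) = 35
Logical qubits = 35 * 2
= 70

70


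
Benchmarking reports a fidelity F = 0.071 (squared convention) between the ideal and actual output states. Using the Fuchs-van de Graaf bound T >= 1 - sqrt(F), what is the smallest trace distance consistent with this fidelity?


Fuchs-van de Graaf (squared-fidelity convention): 1 - sqrt(F) <= T <= sqrt(1 - F).
Lower bound: T >= 1 - sqrt(F)
sqrt(F) = sqrt(0.071) = 0.2665
T >= 1 - 0.2665
T >= 0.7335

0.7335


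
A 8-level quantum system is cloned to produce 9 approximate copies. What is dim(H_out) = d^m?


Output space = H^(tensor 9) where dim(H) = 8
dim = 8^9
= 64 (after 2 factors)
= 512 (after 3 factors)
= 4096 (after 4 factors)
= 32768 (after 5 factors)
= 262144 (after 6 factors)
= 2097152 (after 7 factors)
= 16777216 (after 8 factors)
= 134217728 (after 9 factors)
= 134217728

134217728


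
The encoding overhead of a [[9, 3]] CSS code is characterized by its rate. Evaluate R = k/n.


Code rate R = k/n
= 3/9
= 0.3333

0.3333


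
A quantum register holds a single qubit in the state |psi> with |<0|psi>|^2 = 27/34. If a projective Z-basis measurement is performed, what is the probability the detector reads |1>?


|alpha|^2 = 27/34 = 0.7941
|beta|^2 = 1 - 27/34 = 7/34 = 0.2059
P(|1>) = |beta|^2 = 0.2059

0.2059


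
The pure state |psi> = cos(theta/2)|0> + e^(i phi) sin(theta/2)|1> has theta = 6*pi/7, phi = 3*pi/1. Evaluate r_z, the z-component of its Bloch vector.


theta = 2.6928, phi = 9.4248
r_z = cos(theta) = -0.9010

-0.9010


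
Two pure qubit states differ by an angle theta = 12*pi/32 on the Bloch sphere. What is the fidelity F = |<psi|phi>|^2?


For states separated by angle theta on Bloch sphere:
F = cos^2(theta/2)
theta = 12*pi/32 = 1.1781
theta/2 = 0.5890
cos(theta/2) = 0.8315
F = 0.6913

0.6913


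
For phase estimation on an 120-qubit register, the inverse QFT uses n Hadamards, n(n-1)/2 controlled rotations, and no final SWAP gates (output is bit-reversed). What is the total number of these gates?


Hadamard gates: 120
Controlled rotations: n*(n-1)/2 = 120*119/2 = 7140
SWAP gates: 0 (omitted)
Total = 120 + 7140
= 7260

7260


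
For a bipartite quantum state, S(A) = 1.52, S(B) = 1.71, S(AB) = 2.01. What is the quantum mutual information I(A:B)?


I(A:B) = S(A) + S(B) - S(AB)
= 1.52 + 1.71 - 2.01
= 1.2200

1.2200


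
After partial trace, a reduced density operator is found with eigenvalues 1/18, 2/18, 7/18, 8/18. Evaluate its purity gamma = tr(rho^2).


tr(rho^2) = sum of eigenvalues squared
= (1/18)^2 + (2/18)^2 + (7/18)^2 + (8/18)^2
= (1 + 4 + 49 + 64) / 324
= 118/324
= 0.3642

0.3642


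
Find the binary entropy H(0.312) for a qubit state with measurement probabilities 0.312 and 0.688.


S = -p*log2(p) - (1-p)*log2(1-p)
p = 0.3120, 1-p = 0.6880
= -0.3120 * log2(0.3120) - 0.6880 * log2(0.6880)
= -(-0.5243) - (-0.3712)
= 0.8955

0.8955


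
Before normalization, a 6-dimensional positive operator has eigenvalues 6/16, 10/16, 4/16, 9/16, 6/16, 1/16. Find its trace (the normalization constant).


tr(M) = sum of eigenvalues
= 6/16 + 10/16 + 4/16 + 9/16 + 6/16 + 1/16
= 36/16
= 2.2500

2.2500


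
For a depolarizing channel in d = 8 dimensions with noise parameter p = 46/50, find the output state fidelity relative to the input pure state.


F = (1-p) + p/d
= (1 - 0.9200) + 0.9200/8
= 0.0800 + 0.1150
= 0.1950

0.1950


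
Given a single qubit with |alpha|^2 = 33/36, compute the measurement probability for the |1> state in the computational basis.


|alpha|^2 = 33/36 = 0.9167
|beta|^2 = 1 - 33/36 = 3/36 = 0.0833
P(|1>) = |beta|^2 = 0.0833

0.0833


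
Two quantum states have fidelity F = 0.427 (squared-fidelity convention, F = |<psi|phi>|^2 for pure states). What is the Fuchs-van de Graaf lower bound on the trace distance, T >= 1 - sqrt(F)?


Fuchs-van de Graaf (squared-fidelity convention): 1 - sqrt(F) <= T <= sqrt(1 - F).
Lower bound: T >= 1 - sqrt(F)
sqrt(F) = sqrt(0.427) = 0.6535
T >= 1 - 0.6535
T >= 0.3465

0.3465


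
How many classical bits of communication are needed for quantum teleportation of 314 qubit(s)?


Quantum teleportation requires 2 classical bits per qubit teleported.
314 qubit(s) -> 2 * 314 = 628 classical bits

628


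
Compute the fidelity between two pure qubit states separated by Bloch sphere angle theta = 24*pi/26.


For states separated by angle theta on Bloch sphere:
F = cos^2(theta/2)
theta = 24*pi/26 = 2.8999
theta/2 = 1.4500
cos(theta/2) = 0.1205
F = 0.0145

0.0145


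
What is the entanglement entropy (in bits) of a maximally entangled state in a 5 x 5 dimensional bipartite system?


For a maximally entangled state in d x d:
S = log2(d) = log2(5)
= 2.3219

2.3219


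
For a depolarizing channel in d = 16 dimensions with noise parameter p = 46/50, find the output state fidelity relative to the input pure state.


F = (1-p) + p/d
= (1 - 0.9200) + 0.9200/16
= 0.0800 + 0.0575
= 0.1375

0.1375


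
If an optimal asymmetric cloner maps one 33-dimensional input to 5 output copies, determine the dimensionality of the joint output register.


Output space = H^(tensor 5) where dim(H) = 33
dim = 33^5
= 1089 (after 2 factors)
= 35937 (after 3 factors)
= 1185921 (after 4 factors)
= 39135393 (after 5 factors)
= 39135393

39135393


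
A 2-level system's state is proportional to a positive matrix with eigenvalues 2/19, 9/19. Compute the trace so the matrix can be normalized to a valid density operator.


tr(M) = sum of eigenvalues
= 2/19 + 9/19
= 11/19
= 0.5789

0.5789


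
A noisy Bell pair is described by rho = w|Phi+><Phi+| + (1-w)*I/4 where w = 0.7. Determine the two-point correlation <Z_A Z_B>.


|Phi+> = (|00> + |11>)/sqrt(2)
For the pure Bell state, <Z_A Z_B> = +1 (Bell-state Pauli correlator).
The maximally-mixed part I/4 has tr(I/4 * P tensor P) = 0 for any traceless Pauli P.
So <Z_A Z_B>_rho = w * (+1) + (1 - w) * 0
= 0.7 * (+1)
= 0.7000

0.7000


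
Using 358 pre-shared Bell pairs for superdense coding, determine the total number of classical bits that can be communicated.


Superdense coding allows 2 classical bits per shared entangled pair.
358 pair(s) -> 2 * 358 = 716 classical bits

716


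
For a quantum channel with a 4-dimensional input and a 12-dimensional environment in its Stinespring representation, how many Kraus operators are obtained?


Tracing out the environment in an orthonormal basis {|i>_E} gives Kraus operators K_i = <i|_E U |0>_E.
Number of Kraus operators = dim(H_env) = d_env
= 12

12


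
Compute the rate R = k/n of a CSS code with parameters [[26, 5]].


Code rate R = k/n
= 5/26
= 0.1923

0.1923


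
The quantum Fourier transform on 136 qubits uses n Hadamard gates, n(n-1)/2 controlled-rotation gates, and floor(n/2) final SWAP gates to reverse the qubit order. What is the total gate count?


Hadamard gates: 136
Controlled rotations: n*(n-1)/2 = 136*135/2 = 9180
SWAP gates: floor(n/2) = floor(136/2) = 68
Total = 136 + 9180 + 68
= 9384

9384


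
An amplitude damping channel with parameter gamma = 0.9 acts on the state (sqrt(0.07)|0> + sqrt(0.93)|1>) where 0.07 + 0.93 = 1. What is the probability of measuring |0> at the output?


For amplitude damping with parameter gamma on state sqrt(a)|0> + sqrt(b)|1>:
alpha^2 = 0.07, beta^2 = 0.93
P(|0>) = alpha^2 + gamma * beta^2
= 0.07 + 0.9 * 0.93
= 0.07 + 0.8370
= 0.9070

0.9070


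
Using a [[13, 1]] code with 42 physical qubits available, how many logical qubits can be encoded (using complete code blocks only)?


Each code block uses 13 physical qubits for 1 logical qubit(s).
Number of complete blocks = floor(42 / 13) = 3
Logical qubits = 3 * 1
= 3

3


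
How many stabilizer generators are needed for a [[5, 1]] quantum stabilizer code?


For an [[n,k]] stabilizer code:
Number of stabilizer generators = n - k
= 5 - 1
= 4

4


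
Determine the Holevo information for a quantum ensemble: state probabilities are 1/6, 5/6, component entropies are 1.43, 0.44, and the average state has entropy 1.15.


chi = S(rho) - sum_i p_i * S(rho_i)
Weighted entropy = 1/6 * 1.43 + 5/6 * 0.44
= 0.6050
chi = 1.15 - 0.6050
= 0.5450

0.5450


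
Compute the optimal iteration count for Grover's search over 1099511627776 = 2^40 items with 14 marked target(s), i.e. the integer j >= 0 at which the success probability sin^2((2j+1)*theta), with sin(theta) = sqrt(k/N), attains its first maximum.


After j Grover iterations the success probability is P(j) = sin^2((2j+1)*theta), where sin(theta) = sqrt(k/N).
N = 2^40 = 1099511627776, k = 14
sin(theta) = sqrt(k/N) = 3.568322551e-06
theta = arcsin(sqrt(k/N)) = 3.568322551e-06 rad
P(j) reaches its first maximum when (2j+1)*theta is as close as possible to pi/2, i.e. j = round(pi/(4*theta) - 1/2).
pi/(4*theta) - 1/2 = 220102.4061
(For comparison, the common estimate pi/4 * sqrt(N/k) = 220102.9061; the exact maximiser is used here.)
Optimal iterations = 220102

220102


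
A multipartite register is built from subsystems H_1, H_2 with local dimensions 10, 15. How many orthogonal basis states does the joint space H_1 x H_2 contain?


dim(H_1 x H_2) = 10 * 15
= 150

150


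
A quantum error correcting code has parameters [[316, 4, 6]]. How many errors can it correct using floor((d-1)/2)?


Code parameters: [[316, 4, 6]], distance d = 6.
Number of correctable errors = floor((d-1)/2)
= floor((6 - 1)/2)
= floor(5/2)
= 2

2


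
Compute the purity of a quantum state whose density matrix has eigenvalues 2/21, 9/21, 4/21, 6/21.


tr(rho^2) = sum of eigenvalues squared
= (2/21)^2 + (9/21)^2 + (4/21)^2 + (6/21)^2
= (4 + 81 + 16 + 36) / 441
= 137/441
= 0.3107

0.3107


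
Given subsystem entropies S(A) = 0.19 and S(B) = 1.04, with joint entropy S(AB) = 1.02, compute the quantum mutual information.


I(A:B) = S(A) + S(B) - S(AB)
= 0.19 + 1.04 - 1.02
= 0.2100

0.2100


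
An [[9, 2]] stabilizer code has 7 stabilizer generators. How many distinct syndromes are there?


Each stabilizer generator gives a binary (+1 or -1) measurement outcome.
With 7 independent generators:
Total syndromes = 2^7
= 128

128


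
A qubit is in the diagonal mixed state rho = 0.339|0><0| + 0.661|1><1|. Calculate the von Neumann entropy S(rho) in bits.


S = -p*log2(p) - (1-p)*log2(1-p)
p = 0.3390, 1-p = 0.6610
= -0.3390 * log2(0.3390) - 0.6610 * log2(0.6610)
= -(-0.5291) - (-0.3948)
= 0.9239

0.9239


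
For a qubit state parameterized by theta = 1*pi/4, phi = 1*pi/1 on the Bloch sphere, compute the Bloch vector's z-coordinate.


theta = 0.7854, phi = 3.1416
r_z = cos(theta) = 0.7071

0.7071


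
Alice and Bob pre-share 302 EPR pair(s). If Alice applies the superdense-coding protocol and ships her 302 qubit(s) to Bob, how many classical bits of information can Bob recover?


Superdense coding allows 2 classical bits per shared entangled pair.
302 pair(s) -> 2 * 302 = 604 classical bits

604


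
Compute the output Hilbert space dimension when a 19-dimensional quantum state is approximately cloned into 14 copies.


Output space = H^(tensor 14) where dim(H) = 19
dim = 19^14
= 361 (after 2 factors)
= 6859 (after 3 factors)
= 130321 (after 4 factors)
= 2476099 (after 5 factors)
= 47045881 (after 6 factors)
= 893871739 (after 7 factors)
= 16983563041 (after 8 factors)
= 322687697779 (after 9 factors)
= 6131066257801 (after 10 factors)
= 116490258898219 (after 11 factors)
= 2213314919066161 (after 12 factors)
= 42052983462257059 (after 13 factors)
= 799006685782884121 (after 14 factors)
= 799006685782884121

799006685782884121


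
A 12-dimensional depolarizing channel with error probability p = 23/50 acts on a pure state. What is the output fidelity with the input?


F = (1-p) + p/d
= (1 - 0.4600) + 0.4600/12
= 0.5400 + 0.0383
= 0.5783

0.5783


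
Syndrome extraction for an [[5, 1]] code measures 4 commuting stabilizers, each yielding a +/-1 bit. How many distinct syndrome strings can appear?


Each stabilizer generator gives a binary (+1 or -1) measurement outcome.
With 4 independent generators:
Total syndromes = 2^4
= 16

16


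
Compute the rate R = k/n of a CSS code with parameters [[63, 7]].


Code rate R = k/n
= 7/63
= 0.1111

0.1111


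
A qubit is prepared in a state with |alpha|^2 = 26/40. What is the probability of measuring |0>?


|alpha|^2 = 26/40 = 0.6500
|beta|^2 = 1 - 26/40 = 14/40 = 0.3500
P(|0>) = |alpha|^2 = 0.6500

0.6500


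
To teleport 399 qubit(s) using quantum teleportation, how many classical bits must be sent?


Quantum teleportation requires 2 classical bits per qubit teleported.
399 qubit(s) -> 2 * 399 = 798 classical bits

798


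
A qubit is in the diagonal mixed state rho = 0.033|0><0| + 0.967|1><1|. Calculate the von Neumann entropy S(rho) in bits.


S = -p*log2(p) - (1-p)*log2(1-p)
p = 0.0330, 1-p = 0.9670
= -0.0330 * log2(0.0330) - 0.9670 * log2(0.9670)
= -(-0.1624) - (-0.0468)
= 0.2092

0.2092


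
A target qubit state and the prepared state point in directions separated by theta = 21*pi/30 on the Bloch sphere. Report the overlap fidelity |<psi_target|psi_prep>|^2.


For states separated by angle theta on Bloch sphere:
F = cos^2(theta/2)
theta = 21*pi/30 = 2.1991
theta/2 = 1.0996
cos(theta/2) = 0.4540
F = 0.2061

0.2061


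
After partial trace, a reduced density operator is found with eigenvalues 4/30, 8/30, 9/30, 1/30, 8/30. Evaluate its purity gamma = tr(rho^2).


tr(rho^2) = sum of eigenvalues squared
= (4/30)^2 + (8/30)^2 + (9/30)^2 + (1/30)^2 + (8/30)^2
= (16 + 64 + 81 + 1 + 64) / 900
= 226/900
= 0.2511

0.2511


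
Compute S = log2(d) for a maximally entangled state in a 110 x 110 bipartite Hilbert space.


For a maximally entangled state in d x d:
S = log2(d) = log2(110)
= 6.7814

6.7814


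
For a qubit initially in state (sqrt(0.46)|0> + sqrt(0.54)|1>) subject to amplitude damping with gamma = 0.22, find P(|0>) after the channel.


For amplitude damping with parameter gamma on state sqrt(a)|0> + sqrt(b)|1>:
alpha^2 = 0.46, beta^2 = 0.54
P(|0>) = alpha^2 + gamma * beta^2
= 0.46 + 0.22 * 0.54
= 0.46 + 0.1188
= 0.5788

0.5788


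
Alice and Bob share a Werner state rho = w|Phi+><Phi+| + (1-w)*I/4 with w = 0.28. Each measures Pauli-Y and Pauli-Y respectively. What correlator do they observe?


|Phi+> = (|00> + |11>)/sqrt(2)
For the pure Bell state, <Y_A Y_B> = -1 (Bell-state Pauli correlator).
The maximally-mixed part I/4 has tr(I/4 * P tensor P) = 0 for any traceless Pauli P.
So <Y_A Y_B>_rho = w * (-1) + (1 - w) * 0
= 0.28 * (-1)
= -0.2800

-0.2800


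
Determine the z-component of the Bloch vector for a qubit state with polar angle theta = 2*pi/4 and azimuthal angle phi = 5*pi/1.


theta = 1.5708, phi = 15.7080
r_z = cos(theta) = 0.0000

0.0000


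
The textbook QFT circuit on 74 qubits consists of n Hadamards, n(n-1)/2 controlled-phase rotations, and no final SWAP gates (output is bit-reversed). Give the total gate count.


Hadamard gates: 74
Controlled rotations: n*(n-1)/2 = 74*73/2 = 2701
SWAP gates: 0 (omitted)
Total = 74 + 2701
= 2775

2775


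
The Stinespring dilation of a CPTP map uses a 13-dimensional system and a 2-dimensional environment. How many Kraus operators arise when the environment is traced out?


Tracing out the environment in an orthonormal basis {|i>_E} gives Kraus operators K_i = <i|_E U |0>_E.
Number of Kraus operators = dim(H_env) = d_env
= 2

2


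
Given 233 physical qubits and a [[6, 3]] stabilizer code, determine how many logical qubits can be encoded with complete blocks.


Each code block uses 6 physical qubits for 3 logical qubit(s).
Number of complete blocks = floor(233 / 6) = 38
Logical qubits = 38 * 3
= 114

114


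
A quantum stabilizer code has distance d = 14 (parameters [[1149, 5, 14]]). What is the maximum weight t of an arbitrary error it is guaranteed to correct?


Code parameters: [[1149, 5, 14]], distance d = 14.
Number of correctable errors = floor((d-1)/2)
= floor((14 - 1)/2)
= floor(13/2)
= 6

6


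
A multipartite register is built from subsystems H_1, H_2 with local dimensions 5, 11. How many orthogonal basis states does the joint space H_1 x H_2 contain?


dim(H_1 x H_2) = 5 * 11
= 55

55


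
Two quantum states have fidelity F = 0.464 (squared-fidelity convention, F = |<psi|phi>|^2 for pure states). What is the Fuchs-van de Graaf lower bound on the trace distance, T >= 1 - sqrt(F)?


Fuchs-van de Graaf (squared-fidelity convention): 1 - sqrt(F) <= T <= sqrt(1 - F).
Lower bound: T >= 1 - sqrt(F)
sqrt(F) = sqrt(0.464) = 0.6812
T >= 1 - 0.6812
T >= 0.3188

0.3188


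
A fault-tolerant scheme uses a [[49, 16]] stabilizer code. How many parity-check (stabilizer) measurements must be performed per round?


For an [[n,k]] stabilizer code:
Number of stabilizer generators = n - k
= 49 - 16
= 33

33


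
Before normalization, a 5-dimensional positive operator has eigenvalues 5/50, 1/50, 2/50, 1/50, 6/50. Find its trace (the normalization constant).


tr(M) = sum of eigenvalues
= 5/50 + 1/50 + 2/50 + 1/50 + 6/50
= 15/50
= 0.3000

0.3000


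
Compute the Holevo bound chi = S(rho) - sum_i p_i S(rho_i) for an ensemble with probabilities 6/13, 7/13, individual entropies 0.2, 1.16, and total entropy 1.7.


chi = S(rho) - sum_i p_i * S(rho_i)
Weighted entropy = 6/13 * 0.2 + 7/13 * 1.16
= 0.7169
chi = 1.7 - 0.7169
= 0.9831

0.9831


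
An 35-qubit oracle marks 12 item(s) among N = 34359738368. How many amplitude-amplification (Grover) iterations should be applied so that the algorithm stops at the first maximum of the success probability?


After j Grover iterations the success probability is P(j) = sin^2((2j+1)*theta), where sin(theta) = sqrt(k/N).
N = 2^35 = 34359738368, k = 12
sin(theta) = sqrt(k/N) = 1.868812365e-05
theta = arcsin(sqrt(k/N)) = 1.868812365e-05 rad
P(j) reaches its first maximum when (2j+1)*theta is as close as possible to pi/2, i.e. j = round(pi/(4*theta) - 1/2).
pi/(4*theta) - 1/2 = 42026.0928
(For comparison, the common estimate pi/4 * sqrt(N/k) = 42026.5928; the exact maximiser is used here.)
Optimal iterations = 42026

42026


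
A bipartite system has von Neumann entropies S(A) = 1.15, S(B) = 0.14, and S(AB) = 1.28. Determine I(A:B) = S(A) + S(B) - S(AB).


I(A:B) = S(A) + S(B) - S(AB)
= 1.15 + 0.14 - 1.28
= 0.0100

0.0100


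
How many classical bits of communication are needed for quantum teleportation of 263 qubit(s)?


Quantum teleportation requires 2 classical bits per qubit teleported.
263 qubit(s) -> 2 * 263 = 526 classical bits

526


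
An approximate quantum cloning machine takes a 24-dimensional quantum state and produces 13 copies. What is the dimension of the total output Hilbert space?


Output space = H^(tensor 13) where dim(H) = 24
dim = 24^13
= 576 (after 2 factors)
= 13824 (after 3 factors)
= 331776 (after 4 factors)
= 7962624 (after 5 factors)
= 191102976 (after 6 factors)
= 4586471424 (after 7 factors)
= 110075314176 (after 8 factors)
= 2641807540224 (after 9 factors)
= 63403380965376 (after 10 factors)
= 1521681143169024 (after 11 factors)
= 36520347436056576 (after 12 factors)
= 876488338465357824 (after 13 factors)
= 876488338465357824

876488338465357824


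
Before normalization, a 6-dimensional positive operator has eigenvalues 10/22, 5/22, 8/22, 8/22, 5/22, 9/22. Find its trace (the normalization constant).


tr(M) = sum of eigenvalues
= 10/22 + 5/22 + 8/22 + 8/22 + 5/22 + 9/22
= 45/22
= 2.0455

2.0455


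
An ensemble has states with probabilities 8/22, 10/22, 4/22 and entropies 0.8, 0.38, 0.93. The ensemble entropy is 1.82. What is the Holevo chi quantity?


chi = S(rho) - sum_i p_i * S(rho_i)
Weighted entropy = 8/22 * 0.8 + 10/22 * 0.38 + 4/22 * 0.93
= 0.6327
chi = 1.82 - 0.6327
= 1.1873

1.1873


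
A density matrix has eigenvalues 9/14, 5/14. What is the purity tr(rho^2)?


tr(rho^2) = sum of eigenvalues squared
= (9/14)^2 + (5/14)^2
= (81 + 25) / 196
= 106/196
= 0.5408

0.5408


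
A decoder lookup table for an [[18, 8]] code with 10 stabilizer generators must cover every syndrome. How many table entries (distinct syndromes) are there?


Each stabilizer generator gives a binary (+1 or -1) measurement outcome.
With 10 independent generators:
Total syndromes = 2^10
= 1024

1024


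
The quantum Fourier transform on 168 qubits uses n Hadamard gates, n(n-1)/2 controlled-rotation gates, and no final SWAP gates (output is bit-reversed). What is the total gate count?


Hadamard gates: 168
Controlled rotations: n*(n-1)/2 = 168*167/2 = 14028
SWAP gates: 0 (omitted)
Total = 168 + 14028
= 14196

14196


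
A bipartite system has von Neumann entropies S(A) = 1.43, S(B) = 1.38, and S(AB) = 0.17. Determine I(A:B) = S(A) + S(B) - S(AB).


I(A:B) = S(A) + S(B) - S(AB)
= 1.43 + 1.38 - 0.17
= 2.6400

2.6400


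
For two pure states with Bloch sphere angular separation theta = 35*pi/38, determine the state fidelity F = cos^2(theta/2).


For states separated by angle theta on Bloch sphere:
F = cos^2(theta/2)
theta = 35*pi/38 = 2.8936
theta/2 = 1.4468
cos(theta/2) = 0.1237
F = 0.0153

0.0153


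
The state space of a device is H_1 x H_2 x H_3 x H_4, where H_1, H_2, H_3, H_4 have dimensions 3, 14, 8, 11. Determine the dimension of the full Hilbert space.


dim(H_1 x H_2 x H_3 x H_4) = 3 * 14 * 8 * 11
= 42 * 8 * 11
= 336 * 11
= 3696

3696


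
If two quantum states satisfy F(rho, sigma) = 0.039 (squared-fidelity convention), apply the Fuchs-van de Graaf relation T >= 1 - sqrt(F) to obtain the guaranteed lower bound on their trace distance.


Fuchs-van de Graaf (squared-fidelity convention): 1 - sqrt(F) <= T <= sqrt(1 - F).
Lower bound: T >= 1 - sqrt(F)
sqrt(F) = sqrt(0.039) = 0.1975
T >= 1 - 0.1975
T >= 0.8025

0.8025


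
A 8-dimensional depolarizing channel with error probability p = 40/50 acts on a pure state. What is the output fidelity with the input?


F = (1-p) + p/d
= (1 - 0.8000) + 0.8000/8
= 0.2000 + 0.1000
= 0.3000

0.3000


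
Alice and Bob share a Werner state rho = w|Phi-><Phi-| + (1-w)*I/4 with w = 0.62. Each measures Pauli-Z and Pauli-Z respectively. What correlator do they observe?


|Phi-> = (|00> - |11>)/sqrt(2)
For the pure Bell state, <Z_A Z_B> = +1 (Bell-state Pauli correlator).
The maximally-mixed part I/4 has tr(I/4 * P tensor P) = 0 for any traceless Pauli P.
So <Z_A Z_B>_rho = w * (+1) + (1 - w) * 0
= 0.62 * (+1)
= 0.6200

0.6200


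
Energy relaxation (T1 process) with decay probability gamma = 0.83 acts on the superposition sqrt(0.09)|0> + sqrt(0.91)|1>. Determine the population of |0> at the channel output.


For amplitude damping with parameter gamma on state sqrt(a)|0> + sqrt(b)|1>:
alpha^2 = 0.09, beta^2 = 0.91
P(|0>) = alpha^2 + gamma * beta^2
= 0.09 + 0.83 * 0.91
= 0.09 + 0.7553
= 0.8453

0.8453


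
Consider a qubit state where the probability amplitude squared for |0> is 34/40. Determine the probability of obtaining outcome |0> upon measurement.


|alpha|^2 = 34/40 = 0.8500
|beta|^2 = 1 - 34/40 = 6/40 = 0.1500
P(|0>) = |alpha|^2 = 0.8500

0.8500


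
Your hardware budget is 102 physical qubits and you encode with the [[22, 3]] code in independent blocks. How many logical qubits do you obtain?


Each code block uses 22 physical qubits for 3 logical qubit(s).
Number of complete blocks = floor(102 / 22) = 4
Logical qubits = 4 * 3
= 12

12


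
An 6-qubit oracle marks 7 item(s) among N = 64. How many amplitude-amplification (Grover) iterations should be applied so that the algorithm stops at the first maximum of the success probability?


After j Grover iterations the success probability is P(j) = sin^2((2j+1)*theta), where sin(theta) = sqrt(k/N).
N = 2^6 = 64, k = 7
sin(theta) = sqrt(k/N) = 0.3307189139
theta = arcsin(sqrt(k/N)) = 0.3370652533 rad
P(j) reaches its first maximum when (2j+1)*theta is as close as possible to pi/2, i.e. j = round(pi/(4*theta) - 1/2).
pi/(4*theta) - 1/2 = 1.8301
(For comparison, the common estimate pi/4 * sqrt(N/k) = 2.3748; the exact maximiser is used here.)
Optimal iterations = 2

2


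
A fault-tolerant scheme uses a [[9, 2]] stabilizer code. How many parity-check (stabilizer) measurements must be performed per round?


For an [[n,k]] stabilizer code:
Number of stabilizer generators = n - k
= 9 - 2
= 7

7


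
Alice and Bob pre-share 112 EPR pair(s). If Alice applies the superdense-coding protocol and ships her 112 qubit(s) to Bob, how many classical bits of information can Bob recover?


Superdense coding allows 2 classical bits per shared entangled pair.
112 pair(s) -> 2 * 112 = 224 classical bits

224
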